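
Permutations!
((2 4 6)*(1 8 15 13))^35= ((1 8 15 13)(2 4 6))^35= (1 13 15 8)(2 6 4)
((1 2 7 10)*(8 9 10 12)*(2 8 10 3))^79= (1 10 12 7 2 3 9 8)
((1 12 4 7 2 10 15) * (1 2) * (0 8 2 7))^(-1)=(0 4 12 1 7 15 10 2 8)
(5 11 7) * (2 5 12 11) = (2 5)(7 12 11) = [0, 1, 5, 3, 4, 2, 6, 12, 8, 9, 10, 7, 11]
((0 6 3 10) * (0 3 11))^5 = ((0 6 11)(3 10))^5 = (0 11 6)(3 10)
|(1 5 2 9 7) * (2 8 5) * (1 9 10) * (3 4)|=6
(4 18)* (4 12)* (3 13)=[0, 1, 2, 13, 18, 5, 6, 7, 8, 9, 10, 11, 4, 3, 14, 15, 16, 17, 12]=(3 13)(4 18 12)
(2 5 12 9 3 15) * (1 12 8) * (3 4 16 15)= (1 12 9 4 16 15 2 5 8)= [0, 12, 5, 3, 16, 8, 6, 7, 1, 4, 10, 11, 9, 13, 14, 2, 15]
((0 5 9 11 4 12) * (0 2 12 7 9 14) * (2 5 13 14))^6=(14)(4 9)(7 11)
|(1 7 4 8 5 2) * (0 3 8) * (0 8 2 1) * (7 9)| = |(0 3 2)(1 9 7 4 8 5)| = 6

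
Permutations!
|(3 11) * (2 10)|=2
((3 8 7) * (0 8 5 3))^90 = ((0 8 7)(3 5))^90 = (8)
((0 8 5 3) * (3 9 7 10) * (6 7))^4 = ((0 8 5 9 6 7 10 3))^4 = (0 6)(3 9)(5 10)(7 8)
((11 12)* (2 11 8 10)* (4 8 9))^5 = (2 8 9 11 10 4 12)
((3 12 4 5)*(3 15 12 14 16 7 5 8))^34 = (3 4 15 7 14 8 12 5 16)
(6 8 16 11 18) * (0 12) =(0 12)(6 8 16 11 18) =[12, 1, 2, 3, 4, 5, 8, 7, 16, 9, 10, 18, 0, 13, 14, 15, 11, 17, 6]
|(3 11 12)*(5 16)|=6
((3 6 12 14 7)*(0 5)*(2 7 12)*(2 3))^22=(14)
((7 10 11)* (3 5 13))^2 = ((3 5 13)(7 10 11))^2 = (3 13 5)(7 11 10)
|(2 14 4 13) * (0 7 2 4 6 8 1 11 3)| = |(0 7 2 14 6 8 1 11 3)(4 13)| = 18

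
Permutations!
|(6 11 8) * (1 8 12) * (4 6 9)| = 7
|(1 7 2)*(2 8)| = 4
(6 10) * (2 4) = [0, 1, 4, 3, 2, 5, 10, 7, 8, 9, 6] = (2 4)(6 10)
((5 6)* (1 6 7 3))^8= (1 7 6 3 5)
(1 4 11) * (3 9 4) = (1 3 9 4 11) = [0, 3, 2, 9, 11, 5, 6, 7, 8, 4, 10, 1]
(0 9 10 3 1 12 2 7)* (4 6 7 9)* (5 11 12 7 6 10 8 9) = [4, 7, 5, 1, 10, 11, 6, 0, 9, 8, 3, 12, 2] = (0 4 10 3 1 7)(2 5 11 12)(8 9)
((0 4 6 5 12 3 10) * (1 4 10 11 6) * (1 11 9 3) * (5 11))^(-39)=((0 10)(1 4 5 12)(3 9)(6 11))^(-39)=(0 10)(1 4 5 12)(3 9)(6 11)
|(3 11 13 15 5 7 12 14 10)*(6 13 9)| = 11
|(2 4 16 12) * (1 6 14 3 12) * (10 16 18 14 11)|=30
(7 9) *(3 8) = (3 8)(7 9) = [0, 1, 2, 8, 4, 5, 6, 9, 3, 7]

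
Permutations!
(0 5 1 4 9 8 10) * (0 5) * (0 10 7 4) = (0 10 5 1)(4 9 8 7) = [10, 0, 2, 3, 9, 1, 6, 4, 7, 8, 5]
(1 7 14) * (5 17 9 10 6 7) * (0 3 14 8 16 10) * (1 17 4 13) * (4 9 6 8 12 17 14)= (0 3 4 13 1 5 9)(6 7 12 17)(8 16 10)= [3, 5, 2, 4, 13, 9, 7, 12, 16, 0, 8, 11, 17, 1, 14, 15, 10, 6]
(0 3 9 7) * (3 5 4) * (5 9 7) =(0 9 5 4 3 7) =[9, 1, 2, 7, 3, 4, 6, 0, 8, 5]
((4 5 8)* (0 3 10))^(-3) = (10)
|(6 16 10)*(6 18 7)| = |(6 16 10 18 7)| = 5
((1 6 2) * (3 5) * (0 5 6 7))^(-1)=(0 7 1 2 6 3 5)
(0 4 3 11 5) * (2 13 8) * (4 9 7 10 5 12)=[9, 1, 13, 11, 3, 0, 6, 10, 2, 7, 5, 12, 4, 8]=(0 9 7 10 5)(2 13 8)(3 11 12 4)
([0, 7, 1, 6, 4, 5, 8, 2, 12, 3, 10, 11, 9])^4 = (1 7 2)(3 9 12 8 6)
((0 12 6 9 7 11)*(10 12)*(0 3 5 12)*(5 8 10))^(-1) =((0 5 12 6 9 7 11 3 8 10))^(-1) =(0 10 8 3 11 7 9 6 12 5)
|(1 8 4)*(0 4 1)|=|(0 4)(1 8)|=2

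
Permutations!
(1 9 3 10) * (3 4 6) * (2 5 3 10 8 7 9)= [0, 2, 5, 8, 6, 3, 10, 9, 7, 4, 1]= (1 2 5 3 8 7 9 4 6 10)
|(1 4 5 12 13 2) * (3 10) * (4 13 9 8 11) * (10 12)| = 24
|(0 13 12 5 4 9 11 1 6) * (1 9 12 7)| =|(0 13 7 1 6)(4 12 5)(9 11)| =30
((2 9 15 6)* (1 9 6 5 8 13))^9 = (1 5)(2 6)(8 9)(13 15)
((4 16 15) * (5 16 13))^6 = (4 13 5 16 15) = ((4 13 5 16 15))^6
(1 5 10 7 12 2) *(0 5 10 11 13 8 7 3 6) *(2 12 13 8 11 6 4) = [5, 10, 1, 4, 2, 6, 0, 13, 7, 9, 3, 8, 12, 11] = (0 5 6)(1 10 3 4 2)(7 13 11 8)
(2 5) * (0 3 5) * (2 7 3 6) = (0 6 2)(3 5 7) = [6, 1, 0, 5, 4, 7, 2, 3]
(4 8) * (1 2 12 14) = [0, 2, 12, 3, 8, 5, 6, 7, 4, 9, 10, 11, 14, 13, 1] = (1 2 12 14)(4 8)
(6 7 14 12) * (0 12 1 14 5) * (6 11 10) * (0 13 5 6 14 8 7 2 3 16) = [12, 8, 3, 16, 4, 13, 2, 6, 7, 9, 14, 10, 11, 5, 1, 15, 0] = (0 12 11 10 14 1 8 7 6 2 3 16)(5 13)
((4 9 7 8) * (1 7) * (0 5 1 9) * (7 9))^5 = (0 8 9 5 4 7 1)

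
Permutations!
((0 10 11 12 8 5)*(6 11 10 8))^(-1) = (0 5 8)(6 12 11)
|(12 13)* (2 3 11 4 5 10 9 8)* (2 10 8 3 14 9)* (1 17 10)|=22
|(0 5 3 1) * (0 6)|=|(0 5 3 1 6)|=5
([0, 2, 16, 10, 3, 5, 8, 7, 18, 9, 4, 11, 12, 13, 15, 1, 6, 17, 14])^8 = (18)(3 4 10)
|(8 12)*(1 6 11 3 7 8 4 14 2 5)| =|(1 6 11 3 7 8 12 4 14 2 5)| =11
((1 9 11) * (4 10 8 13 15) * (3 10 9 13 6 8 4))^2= (1 15 10 9)(3 4 11 13)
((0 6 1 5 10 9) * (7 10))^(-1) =(0 9 10 7 5 1 6)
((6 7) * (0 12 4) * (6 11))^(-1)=(0 4 12)(6 11 7)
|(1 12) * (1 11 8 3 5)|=|(1 12 11 8 3 5)|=6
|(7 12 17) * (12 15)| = 4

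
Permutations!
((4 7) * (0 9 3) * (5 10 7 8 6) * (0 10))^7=((0 9 3 10 7 4 8 6 5))^7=(0 6 4 10 9 5 8 7 3)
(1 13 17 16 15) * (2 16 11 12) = (1 13 17 11 12 2 16 15) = [0, 13, 16, 3, 4, 5, 6, 7, 8, 9, 10, 12, 2, 17, 14, 1, 15, 11]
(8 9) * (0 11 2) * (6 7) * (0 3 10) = (0 11 2 3 10)(6 7)(8 9) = [11, 1, 3, 10, 4, 5, 7, 6, 9, 8, 0, 2]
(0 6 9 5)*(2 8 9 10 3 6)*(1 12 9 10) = (0 2 8 10 3 6 1 12 9 5) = [2, 12, 8, 6, 4, 0, 1, 7, 10, 5, 3, 11, 9]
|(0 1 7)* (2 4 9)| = |(0 1 7)(2 4 9)| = 3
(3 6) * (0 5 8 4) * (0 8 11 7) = [5, 1, 2, 6, 8, 11, 3, 0, 4, 9, 10, 7] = (0 5 11 7)(3 6)(4 8)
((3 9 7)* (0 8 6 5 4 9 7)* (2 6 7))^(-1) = ((0 8 7 3 2 6 5 4 9))^(-1) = (0 9 4 5 6 2 3 7 8)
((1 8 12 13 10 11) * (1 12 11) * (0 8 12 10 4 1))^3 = ((0 8 11 10)(1 12 13 4))^3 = (0 10 11 8)(1 4 13 12)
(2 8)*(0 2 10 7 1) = (0 2 8 10 7 1) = [2, 0, 8, 3, 4, 5, 6, 1, 10, 9, 7]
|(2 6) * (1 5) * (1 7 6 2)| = |(1 5 7 6)| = 4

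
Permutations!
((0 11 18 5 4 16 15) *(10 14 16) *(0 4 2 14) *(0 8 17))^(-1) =(0 17 8 10 4 15 16 14 2 5 18 11)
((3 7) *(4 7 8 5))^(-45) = ((3 8 5 4 7))^(-45) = (8)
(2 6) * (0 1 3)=(0 1 3)(2 6)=[1, 3, 6, 0, 4, 5, 2]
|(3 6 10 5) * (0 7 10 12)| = |(0 7 10 5 3 6 12)| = 7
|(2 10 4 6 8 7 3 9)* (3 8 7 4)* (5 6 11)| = 12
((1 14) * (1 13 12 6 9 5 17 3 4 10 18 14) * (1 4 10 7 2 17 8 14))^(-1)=(1 18 10 3 17 2 7 4)(5 9 6 12 13 14 8)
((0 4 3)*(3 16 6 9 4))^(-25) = ((0 3)(4 16 6 9))^(-25) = (0 3)(4 9 6 16)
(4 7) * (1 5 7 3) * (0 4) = [4, 5, 2, 1, 3, 7, 6, 0] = (0 4 3 1 5 7)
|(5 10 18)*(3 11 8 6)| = 12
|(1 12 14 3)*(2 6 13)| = |(1 12 14 3)(2 6 13)| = 12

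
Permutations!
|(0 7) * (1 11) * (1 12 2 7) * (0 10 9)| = 8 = |(0 1 11 12 2 7 10 9)|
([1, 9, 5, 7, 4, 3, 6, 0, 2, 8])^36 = [2, 5, 0, 9, 4, 1, 6, 8, 7, 3]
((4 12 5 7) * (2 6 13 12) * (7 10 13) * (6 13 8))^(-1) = (2 4 7 6 8 10 5 12 13)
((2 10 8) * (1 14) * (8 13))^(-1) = (1 14)(2 8 13 10)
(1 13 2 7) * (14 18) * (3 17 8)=(1 13 2 7)(3 17 8)(14 18)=[0, 13, 7, 17, 4, 5, 6, 1, 3, 9, 10, 11, 12, 2, 18, 15, 16, 8, 14]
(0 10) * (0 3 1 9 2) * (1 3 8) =[10, 9, 0, 3, 4, 5, 6, 7, 1, 2, 8] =(0 10 8 1 9 2)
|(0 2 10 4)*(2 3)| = 5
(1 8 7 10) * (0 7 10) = (0 7)(1 8 10) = [7, 8, 2, 3, 4, 5, 6, 0, 10, 9, 1]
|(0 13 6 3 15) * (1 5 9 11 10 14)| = 30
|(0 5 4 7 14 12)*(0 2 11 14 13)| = |(0 5 4 7 13)(2 11 14 12)| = 20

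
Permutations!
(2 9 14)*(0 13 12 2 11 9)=(0 13 12 2)(9 14 11)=[13, 1, 0, 3, 4, 5, 6, 7, 8, 14, 10, 9, 2, 12, 11]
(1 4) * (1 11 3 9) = (1 4 11 3 9) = [0, 4, 2, 9, 11, 5, 6, 7, 8, 1, 10, 3]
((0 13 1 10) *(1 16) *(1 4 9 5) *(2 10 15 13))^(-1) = ((0 2 10)(1 15 13 16 4 9 5))^(-1) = (0 10 2)(1 5 9 4 16 13 15)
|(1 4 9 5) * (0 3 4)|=6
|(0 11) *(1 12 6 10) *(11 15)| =|(0 15 11)(1 12 6 10)| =12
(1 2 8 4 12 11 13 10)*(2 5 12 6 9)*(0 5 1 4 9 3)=(0 5 12 11 13 10 4 6 3)(2 8 9)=[5, 1, 8, 0, 6, 12, 3, 7, 9, 2, 4, 13, 11, 10]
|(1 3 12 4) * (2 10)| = |(1 3 12 4)(2 10)| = 4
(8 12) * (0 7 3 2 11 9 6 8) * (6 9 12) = [7, 1, 11, 2, 4, 5, 8, 3, 6, 9, 10, 12, 0] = (0 7 3 2 11 12)(6 8)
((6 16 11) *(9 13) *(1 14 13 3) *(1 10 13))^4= ((1 14)(3 10 13 9)(6 16 11))^4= (6 16 11)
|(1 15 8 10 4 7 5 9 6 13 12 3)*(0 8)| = 13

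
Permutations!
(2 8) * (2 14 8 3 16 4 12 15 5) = (2 3 16 4 12 15 5)(8 14) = [0, 1, 3, 16, 12, 2, 6, 7, 14, 9, 10, 11, 15, 13, 8, 5, 4]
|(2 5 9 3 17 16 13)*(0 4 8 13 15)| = 11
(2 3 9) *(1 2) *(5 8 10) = (1 2 3 9)(5 8 10) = [0, 2, 3, 9, 4, 8, 6, 7, 10, 1, 5]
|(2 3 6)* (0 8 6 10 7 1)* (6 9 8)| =|(0 6 2 3 10 7 1)(8 9)| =14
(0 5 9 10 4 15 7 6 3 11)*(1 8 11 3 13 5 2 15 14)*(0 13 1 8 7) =(0 2 15)(1 7 6)(4 14 8 11 13 5 9 10) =[2, 7, 15, 3, 14, 9, 1, 6, 11, 10, 4, 13, 12, 5, 8, 0]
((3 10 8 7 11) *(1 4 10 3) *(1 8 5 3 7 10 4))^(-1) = (3 5 10 8 11 7)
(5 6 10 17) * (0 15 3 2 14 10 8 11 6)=(0 15 3 2 14 10 17 5)(6 8 11)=[15, 1, 14, 2, 4, 0, 8, 7, 11, 9, 17, 6, 12, 13, 10, 3, 16, 5]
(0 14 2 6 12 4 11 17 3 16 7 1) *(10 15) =(0 14 2 6 12 4 11 17 3 16 7 1)(10 15) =[14, 0, 6, 16, 11, 5, 12, 1, 8, 9, 15, 17, 4, 13, 2, 10, 7, 3]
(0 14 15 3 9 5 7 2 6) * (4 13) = (0 14 15 3 9 5 7 2 6)(4 13) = [14, 1, 6, 9, 13, 7, 0, 2, 8, 5, 10, 11, 12, 4, 15, 3]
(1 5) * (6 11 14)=(1 5)(6 11 14)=[0, 5, 2, 3, 4, 1, 11, 7, 8, 9, 10, 14, 12, 13, 6]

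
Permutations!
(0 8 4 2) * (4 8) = [4, 1, 0, 3, 2, 5, 6, 7, 8] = (8)(0 4 2)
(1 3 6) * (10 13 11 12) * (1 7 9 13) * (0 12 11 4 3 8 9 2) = [12, 8, 0, 6, 3, 5, 7, 2, 9, 13, 1, 11, 10, 4] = (0 12 10 1 8 9 13 4 3 6 7 2)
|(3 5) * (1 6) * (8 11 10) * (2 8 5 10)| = |(1 6)(2 8 11)(3 10 5)| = 6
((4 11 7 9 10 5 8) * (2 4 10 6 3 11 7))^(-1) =((2 4 7 9 6 3 11)(5 8 10))^(-1) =(2 11 3 6 9 7 4)(5 10 8)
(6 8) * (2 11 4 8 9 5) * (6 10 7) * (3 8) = (2 11 4 3 8 10 7 6 9 5) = [0, 1, 11, 8, 3, 2, 9, 6, 10, 5, 7, 4]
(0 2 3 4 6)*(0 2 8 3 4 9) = (0 8 3 9)(2 4 6) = [8, 1, 4, 9, 6, 5, 2, 7, 3, 0]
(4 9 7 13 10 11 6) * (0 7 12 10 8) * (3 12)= (0 7 13 8)(3 12 10 11 6 4 9)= [7, 1, 2, 12, 9, 5, 4, 13, 0, 3, 11, 6, 10, 8]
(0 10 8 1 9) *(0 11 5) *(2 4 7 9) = [10, 2, 4, 3, 7, 0, 6, 9, 1, 11, 8, 5] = (0 10 8 1 2 4 7 9 11 5)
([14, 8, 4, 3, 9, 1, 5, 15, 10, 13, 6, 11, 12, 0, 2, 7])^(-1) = (0 13 9 4 2 14)(1 5 6 10 8)(7 15)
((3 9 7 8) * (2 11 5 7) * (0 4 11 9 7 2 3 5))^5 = (0 11 4)(2 5 8 7 3 9)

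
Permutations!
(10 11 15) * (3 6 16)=(3 6 16)(10 11 15)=[0, 1, 2, 6, 4, 5, 16, 7, 8, 9, 11, 15, 12, 13, 14, 10, 3]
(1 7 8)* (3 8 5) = (1 7 5 3 8) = [0, 7, 2, 8, 4, 3, 6, 5, 1]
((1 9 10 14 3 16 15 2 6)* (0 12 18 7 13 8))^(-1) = (0 8 13 7 18 12)(1 6 2 15 16 3 14 10 9)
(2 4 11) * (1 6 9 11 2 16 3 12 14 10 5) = [0, 6, 4, 12, 2, 1, 9, 7, 8, 11, 5, 16, 14, 13, 10, 15, 3] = (1 6 9 11 16 3 12 14 10 5)(2 4)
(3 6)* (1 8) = (1 8)(3 6) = [0, 8, 2, 6, 4, 5, 3, 7, 1]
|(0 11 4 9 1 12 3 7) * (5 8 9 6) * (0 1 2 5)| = 4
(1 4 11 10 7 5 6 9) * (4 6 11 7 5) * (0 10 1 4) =(0 10 5 11 1 6 9 4 7) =[10, 6, 2, 3, 7, 11, 9, 0, 8, 4, 5, 1]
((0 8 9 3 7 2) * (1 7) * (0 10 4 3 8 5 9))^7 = (0 8 9 5)(1 7 2 10 4 3)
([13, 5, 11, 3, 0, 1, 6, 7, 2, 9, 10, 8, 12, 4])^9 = (13)(1 5)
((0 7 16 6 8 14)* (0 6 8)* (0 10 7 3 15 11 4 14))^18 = ((0 3 15 11 4 14 6 10 7 16 8))^18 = (0 10 11 8 6 15 16 14 3 7 4)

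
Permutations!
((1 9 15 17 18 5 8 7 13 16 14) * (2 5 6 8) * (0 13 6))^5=((0 13 16 14 1 9 15 17 18)(2 5)(6 8 7))^5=(0 9 13 15 16 17 14 18 1)(2 5)(6 7 8)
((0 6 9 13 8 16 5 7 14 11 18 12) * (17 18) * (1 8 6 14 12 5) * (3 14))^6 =(0 5 11)(3 7 17)(12 18 14)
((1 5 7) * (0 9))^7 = (0 9)(1 5 7)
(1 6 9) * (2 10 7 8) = (1 6 9)(2 10 7 8) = [0, 6, 10, 3, 4, 5, 9, 8, 2, 1, 7]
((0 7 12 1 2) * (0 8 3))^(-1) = ((0 7 12 1 2 8 3))^(-1) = (0 3 8 2 1 12 7)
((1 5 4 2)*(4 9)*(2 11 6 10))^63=((1 5 9 4 11 6 10 2))^63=(1 2 10 6 11 4 9 5)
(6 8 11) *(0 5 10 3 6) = [5, 1, 2, 6, 4, 10, 8, 7, 11, 9, 3, 0] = (0 5 10 3 6 8 11)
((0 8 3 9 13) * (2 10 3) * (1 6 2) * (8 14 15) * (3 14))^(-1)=(0 13 9 3)(1 8 15 14 10 2 6)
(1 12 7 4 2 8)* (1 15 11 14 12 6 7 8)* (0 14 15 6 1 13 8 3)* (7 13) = (0 14 12 3)(2 7 4)(6 13 8)(11 15) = [14, 1, 7, 0, 2, 5, 13, 4, 6, 9, 10, 15, 3, 8, 12, 11]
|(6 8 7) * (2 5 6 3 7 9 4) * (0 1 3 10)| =30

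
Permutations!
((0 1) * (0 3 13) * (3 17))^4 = (0 13 3 17 1)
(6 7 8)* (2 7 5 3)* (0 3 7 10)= (0 3 2 10)(5 7 8 6)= [3, 1, 10, 2, 4, 7, 5, 8, 6, 9, 0]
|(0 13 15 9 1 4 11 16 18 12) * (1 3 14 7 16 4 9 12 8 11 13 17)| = 15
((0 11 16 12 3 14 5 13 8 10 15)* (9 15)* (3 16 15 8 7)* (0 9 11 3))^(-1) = ((0 3 14 5 13 7)(8 10 11 15 9)(12 16))^(-1) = (0 7 13 5 14 3)(8 9 15 11 10)(12 16)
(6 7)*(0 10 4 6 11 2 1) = (0 10 4 6 7 11 2 1) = [10, 0, 1, 3, 6, 5, 7, 11, 8, 9, 4, 2]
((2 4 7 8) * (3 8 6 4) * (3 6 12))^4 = (2 12 6 3 4 8 7)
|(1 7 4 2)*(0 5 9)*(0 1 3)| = 8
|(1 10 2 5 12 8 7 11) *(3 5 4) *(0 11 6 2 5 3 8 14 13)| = |(0 11 1 10 5 12 14 13)(2 4 8 7 6)| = 40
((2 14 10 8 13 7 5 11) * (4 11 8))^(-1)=(2 11 4 10 14)(5 7 13 8)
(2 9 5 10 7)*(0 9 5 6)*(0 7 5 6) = [9, 1, 6, 3, 4, 10, 7, 2, 8, 0, 5] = (0 9)(2 6 7)(5 10)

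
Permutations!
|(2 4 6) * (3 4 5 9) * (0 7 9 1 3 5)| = |(0 7 9 5 1 3 4 6 2)| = 9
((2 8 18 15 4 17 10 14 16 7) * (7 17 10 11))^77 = (18)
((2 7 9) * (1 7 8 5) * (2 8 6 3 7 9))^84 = ((1 9 8 5)(2 6 3 7))^84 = (9)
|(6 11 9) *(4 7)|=6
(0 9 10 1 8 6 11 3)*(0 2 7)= [9, 8, 7, 2, 4, 5, 11, 0, 6, 10, 1, 3]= (0 9 10 1 8 6 11 3 2 7)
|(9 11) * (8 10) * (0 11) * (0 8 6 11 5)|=10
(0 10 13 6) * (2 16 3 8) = [10, 1, 16, 8, 4, 5, 0, 7, 2, 9, 13, 11, 12, 6, 14, 15, 3] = (0 10 13 6)(2 16 3 8)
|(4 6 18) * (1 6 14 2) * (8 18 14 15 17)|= 20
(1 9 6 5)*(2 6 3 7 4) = [0, 9, 6, 7, 2, 1, 5, 4, 8, 3] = (1 9 3 7 4 2 6 5)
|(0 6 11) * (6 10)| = |(0 10 6 11)| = 4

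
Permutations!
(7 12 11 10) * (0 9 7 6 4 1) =(0 9 7 12 11 10 6 4 1) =[9, 0, 2, 3, 1, 5, 4, 12, 8, 7, 6, 10, 11]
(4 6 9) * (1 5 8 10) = [0, 5, 2, 3, 6, 8, 9, 7, 10, 4, 1] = (1 5 8 10)(4 6 9)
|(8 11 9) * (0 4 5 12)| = |(0 4 5 12)(8 11 9)| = 12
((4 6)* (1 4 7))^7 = (1 7 6 4)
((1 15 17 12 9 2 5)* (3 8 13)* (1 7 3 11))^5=((1 15 17 12 9 2 5 7 3 8 13 11))^5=(1 2 13 12 3 15 5 11 9 8 17 7)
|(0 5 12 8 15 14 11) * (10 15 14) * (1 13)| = 6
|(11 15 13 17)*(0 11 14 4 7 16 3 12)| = |(0 11 15 13 17 14 4 7 16 3 12)| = 11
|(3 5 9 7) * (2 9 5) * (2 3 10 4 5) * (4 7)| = 4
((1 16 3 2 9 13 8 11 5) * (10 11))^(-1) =(1 5 11 10 8 13 9 2 3 16)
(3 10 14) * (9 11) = (3 10 14)(9 11) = [0, 1, 2, 10, 4, 5, 6, 7, 8, 11, 14, 9, 12, 13, 3]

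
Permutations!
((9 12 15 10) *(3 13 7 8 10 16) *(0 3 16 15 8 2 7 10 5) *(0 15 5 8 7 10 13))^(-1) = (16)(0 3)(2 7 12 9 10)(5 15)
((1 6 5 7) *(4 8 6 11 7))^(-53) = (1 11 7)(4 5 6 8)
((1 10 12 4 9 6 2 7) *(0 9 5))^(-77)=(0 2 10 5 6 1 4 9 7 12)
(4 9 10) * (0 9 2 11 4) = (0 9 10)(2 11 4) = [9, 1, 11, 3, 2, 5, 6, 7, 8, 10, 0, 4]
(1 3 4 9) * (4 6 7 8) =(1 3 6 7 8 4 9) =[0, 3, 2, 6, 9, 5, 7, 8, 4, 1]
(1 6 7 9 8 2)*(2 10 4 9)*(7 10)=(1 6 10 4 9 8 7 2)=[0, 6, 1, 3, 9, 5, 10, 2, 7, 8, 4]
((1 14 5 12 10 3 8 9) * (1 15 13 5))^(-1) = ((1 14)(3 8 9 15 13 5 12 10))^(-1) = (1 14)(3 10 12 5 13 15 9 8)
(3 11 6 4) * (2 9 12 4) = (2 9 12 4 3 11 6) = [0, 1, 9, 11, 3, 5, 2, 7, 8, 12, 10, 6, 4]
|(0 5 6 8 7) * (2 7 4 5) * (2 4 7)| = 6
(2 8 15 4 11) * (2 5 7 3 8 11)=(2 11 5 7 3 8 15 4)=[0, 1, 11, 8, 2, 7, 6, 3, 15, 9, 10, 5, 12, 13, 14, 4]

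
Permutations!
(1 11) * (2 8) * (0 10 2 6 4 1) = (0 10 2 8 6 4 1 11) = [10, 11, 8, 3, 1, 5, 4, 7, 6, 9, 2, 0]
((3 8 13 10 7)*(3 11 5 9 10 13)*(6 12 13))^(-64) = ((3 8)(5 9 10 7 11)(6 12 13))^(-64) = (5 9 10 7 11)(6 13 12)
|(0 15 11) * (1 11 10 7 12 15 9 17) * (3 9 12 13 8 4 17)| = 22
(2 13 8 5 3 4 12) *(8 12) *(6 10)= [0, 1, 13, 4, 8, 3, 10, 7, 5, 9, 6, 11, 2, 12]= (2 13 12)(3 4 8 5)(6 10)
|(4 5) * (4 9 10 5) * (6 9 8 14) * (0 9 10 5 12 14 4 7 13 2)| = |(0 9 5 8 4 7 13 2)(6 10 12 14)| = 8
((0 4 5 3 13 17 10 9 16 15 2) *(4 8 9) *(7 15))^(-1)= (0 2 15 7 16 9 8)(3 5 4 10 17 13)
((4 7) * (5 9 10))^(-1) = (4 7)(5 10 9)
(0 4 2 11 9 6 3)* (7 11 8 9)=(0 4 2 8 9 6 3)(7 11)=[4, 1, 8, 0, 2, 5, 3, 11, 9, 6, 10, 7]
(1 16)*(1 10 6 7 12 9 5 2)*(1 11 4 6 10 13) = (1 16 13)(2 11 4 6 7 12 9 5) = [0, 16, 11, 3, 6, 2, 7, 12, 8, 5, 10, 4, 9, 1, 14, 15, 13]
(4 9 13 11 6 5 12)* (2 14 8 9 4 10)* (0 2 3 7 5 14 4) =(0 2 4)(3 7 5 12 10)(6 14 8 9 13 11) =[2, 1, 4, 7, 0, 12, 14, 5, 9, 13, 3, 6, 10, 11, 8]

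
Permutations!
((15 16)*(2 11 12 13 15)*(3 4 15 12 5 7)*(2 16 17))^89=((2 11 5 7 3 4 15 17)(12 13))^89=(2 11 5 7 3 4 15 17)(12 13)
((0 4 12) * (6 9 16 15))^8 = (16)(0 12 4)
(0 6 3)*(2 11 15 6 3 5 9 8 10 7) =[3, 1, 11, 0, 4, 9, 5, 2, 10, 8, 7, 15, 12, 13, 14, 6] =(0 3)(2 11 15 6 5 9 8 10 7)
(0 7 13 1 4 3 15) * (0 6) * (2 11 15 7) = (0 2 11 15 6)(1 4 3 7 13) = [2, 4, 11, 7, 3, 5, 0, 13, 8, 9, 10, 15, 12, 1, 14, 6]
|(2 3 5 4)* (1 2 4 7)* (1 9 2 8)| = |(1 8)(2 3 5 7 9)| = 10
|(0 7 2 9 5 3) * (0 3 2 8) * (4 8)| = 12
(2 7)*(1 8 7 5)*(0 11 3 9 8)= (0 11 3 9 8 7 2 5 1)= [11, 0, 5, 9, 4, 1, 6, 2, 7, 8, 10, 3]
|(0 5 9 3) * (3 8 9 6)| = 4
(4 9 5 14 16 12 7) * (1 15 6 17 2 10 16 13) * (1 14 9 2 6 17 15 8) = (1 8)(2 10 16 12 7 4)(5 9)(6 15 17)(13 14) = [0, 8, 10, 3, 2, 9, 15, 4, 1, 5, 16, 11, 7, 14, 13, 17, 12, 6]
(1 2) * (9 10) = [0, 2, 1, 3, 4, 5, 6, 7, 8, 10, 9] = (1 2)(9 10)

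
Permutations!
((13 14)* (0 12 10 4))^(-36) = (14)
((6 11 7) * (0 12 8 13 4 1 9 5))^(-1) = ((0 12 8 13 4 1 9 5)(6 11 7))^(-1) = (0 5 9 1 4 13 8 12)(6 7 11)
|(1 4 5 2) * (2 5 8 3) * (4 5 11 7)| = 8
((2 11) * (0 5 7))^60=(11)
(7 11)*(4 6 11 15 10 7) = (4 6 11)(7 15 10) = [0, 1, 2, 3, 6, 5, 11, 15, 8, 9, 7, 4, 12, 13, 14, 10]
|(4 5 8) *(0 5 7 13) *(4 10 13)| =10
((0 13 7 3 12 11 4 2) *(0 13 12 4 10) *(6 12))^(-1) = (0 10 11 12 6)(2 4 3 7 13)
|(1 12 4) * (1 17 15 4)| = |(1 12)(4 17 15)| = 6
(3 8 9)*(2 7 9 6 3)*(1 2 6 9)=(1 2 7)(3 8 9 6)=[0, 2, 7, 8, 4, 5, 3, 1, 9, 6]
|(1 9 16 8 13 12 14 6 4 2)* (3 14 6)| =18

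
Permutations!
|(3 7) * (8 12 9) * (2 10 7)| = |(2 10 7 3)(8 12 9)| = 12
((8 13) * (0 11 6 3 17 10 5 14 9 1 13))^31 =(0 14 6 1 17 8 5 11 9 3 13 10)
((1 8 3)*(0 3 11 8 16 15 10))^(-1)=(0 10 15 16 1 3)(8 11)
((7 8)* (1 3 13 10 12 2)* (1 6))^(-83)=(1 3 13 10 12 2 6)(7 8)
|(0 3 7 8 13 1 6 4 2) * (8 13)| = |(0 3 7 13 1 6 4 2)| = 8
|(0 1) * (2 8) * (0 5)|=|(0 1 5)(2 8)|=6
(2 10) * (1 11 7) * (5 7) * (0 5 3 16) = [5, 11, 10, 16, 4, 7, 6, 1, 8, 9, 2, 3, 12, 13, 14, 15, 0] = (0 5 7 1 11 3 16)(2 10)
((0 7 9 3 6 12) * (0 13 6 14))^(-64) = ((0 7 9 3 14)(6 12 13))^(-64) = (0 7 9 3 14)(6 13 12)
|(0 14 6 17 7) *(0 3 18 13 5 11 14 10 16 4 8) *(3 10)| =|(0 3 18 13 5 11 14 6 17 7 10 16 4 8)| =14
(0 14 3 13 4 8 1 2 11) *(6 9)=(0 14 3 13 4 8 1 2 11)(6 9)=[14, 2, 11, 13, 8, 5, 9, 7, 1, 6, 10, 0, 12, 4, 3]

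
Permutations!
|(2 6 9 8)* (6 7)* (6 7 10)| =5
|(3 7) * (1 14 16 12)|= |(1 14 16 12)(3 7)|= 4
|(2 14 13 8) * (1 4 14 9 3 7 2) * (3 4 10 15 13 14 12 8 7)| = 10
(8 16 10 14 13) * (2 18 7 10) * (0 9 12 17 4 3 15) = [9, 1, 18, 15, 3, 5, 6, 10, 16, 12, 14, 11, 17, 8, 13, 0, 2, 4, 7] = (0 9 12 17 4 3 15)(2 18 7 10 14 13 8 16)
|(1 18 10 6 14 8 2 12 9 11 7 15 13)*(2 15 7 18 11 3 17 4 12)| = |(1 11 18 10 6 14 8 15 13)(3 17 4 12 9)| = 45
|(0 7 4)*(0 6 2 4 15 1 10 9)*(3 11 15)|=24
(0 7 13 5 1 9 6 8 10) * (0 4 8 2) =(0 7 13 5 1 9 6 2)(4 8 10) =[7, 9, 0, 3, 8, 1, 2, 13, 10, 6, 4, 11, 12, 5]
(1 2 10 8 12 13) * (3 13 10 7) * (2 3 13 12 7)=[0, 3, 2, 12, 4, 5, 6, 13, 7, 9, 8, 11, 10, 1]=(1 3 12 10 8 7 13)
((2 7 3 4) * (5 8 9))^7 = ((2 7 3 4)(5 8 9))^7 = (2 4 3 7)(5 8 9)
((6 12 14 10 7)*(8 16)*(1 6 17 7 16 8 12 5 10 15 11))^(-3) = ((1 6 5 10 16 12 14 15 11)(7 17))^(-3) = (1 14 10)(5 11 12)(6 15 16)(7 17)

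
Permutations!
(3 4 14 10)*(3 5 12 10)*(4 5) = (3 5 12 10 4 14) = [0, 1, 2, 5, 14, 12, 6, 7, 8, 9, 4, 11, 10, 13, 3]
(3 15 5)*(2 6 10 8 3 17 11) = (2 6 10 8 3 15 5 17 11) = [0, 1, 6, 15, 4, 17, 10, 7, 3, 9, 8, 2, 12, 13, 14, 5, 16, 11]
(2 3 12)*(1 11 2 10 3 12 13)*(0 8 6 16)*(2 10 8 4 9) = (0 4 9 2 12 8 6 16)(1 11 10 3 13) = [4, 11, 12, 13, 9, 5, 16, 7, 6, 2, 3, 10, 8, 1, 14, 15, 0]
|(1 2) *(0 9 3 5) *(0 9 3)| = |(0 3 5 9)(1 2)| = 4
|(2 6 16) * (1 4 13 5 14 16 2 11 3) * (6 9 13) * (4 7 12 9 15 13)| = 14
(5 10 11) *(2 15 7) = (2 15 7)(5 10 11) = [0, 1, 15, 3, 4, 10, 6, 2, 8, 9, 11, 5, 12, 13, 14, 7]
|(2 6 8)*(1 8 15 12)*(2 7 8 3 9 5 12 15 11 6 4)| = 10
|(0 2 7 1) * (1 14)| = |(0 2 7 14 1)| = 5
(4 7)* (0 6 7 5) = [6, 1, 2, 3, 5, 0, 7, 4] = (0 6 7 4 5)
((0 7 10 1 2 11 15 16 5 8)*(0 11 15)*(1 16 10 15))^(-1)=(0 11 8 5 16 10 15 7)(1 2)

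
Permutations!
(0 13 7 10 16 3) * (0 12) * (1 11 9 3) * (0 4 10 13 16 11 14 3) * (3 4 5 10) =(0 16 1 14 4 3 12 5 10 11 9)(7 13) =[16, 14, 2, 12, 3, 10, 6, 13, 8, 0, 11, 9, 5, 7, 4, 15, 1]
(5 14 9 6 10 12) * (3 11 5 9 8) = [0, 1, 2, 11, 4, 14, 10, 7, 3, 6, 12, 5, 9, 13, 8] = (3 11 5 14 8)(6 10 12 9)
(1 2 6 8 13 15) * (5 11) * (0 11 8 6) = (0 11 5 8 13 15 1 2) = [11, 2, 0, 3, 4, 8, 6, 7, 13, 9, 10, 5, 12, 15, 14, 1]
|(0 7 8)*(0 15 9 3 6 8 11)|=|(0 7 11)(3 6 8 15 9)|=15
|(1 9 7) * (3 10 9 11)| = |(1 11 3 10 9 7)| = 6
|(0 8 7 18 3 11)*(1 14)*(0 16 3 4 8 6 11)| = |(0 6 11 16 3)(1 14)(4 8 7 18)| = 20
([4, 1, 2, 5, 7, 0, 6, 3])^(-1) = [5, 1, 2, 7, 0, 3, 6, 4]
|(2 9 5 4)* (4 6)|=|(2 9 5 6 4)|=5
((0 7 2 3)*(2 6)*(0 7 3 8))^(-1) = (0 8 2 6 7 3) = ((0 3 7 6 2 8))^(-1)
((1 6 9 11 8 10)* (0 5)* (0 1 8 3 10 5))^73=((1 6 9 11 3 10 8 5))^73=(1 6 9 11 3 10 8 5)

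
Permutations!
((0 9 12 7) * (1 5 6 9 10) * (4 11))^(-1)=(0 7 12 9 6 5 1 10)(4 11)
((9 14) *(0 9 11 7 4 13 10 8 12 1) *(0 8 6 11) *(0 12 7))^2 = ((0 9 14 12 1 8 7 4 13 10 6 11))^2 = (0 14 1 7 13 6)(4 10 11 9 12 8)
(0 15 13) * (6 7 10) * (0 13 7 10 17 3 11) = (0 15 7 17 3 11)(6 10) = [15, 1, 2, 11, 4, 5, 10, 17, 8, 9, 6, 0, 12, 13, 14, 7, 16, 3]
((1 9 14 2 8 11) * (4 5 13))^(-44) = ((1 9 14 2 8 11)(4 5 13))^(-44) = (1 8 14)(2 9 11)(4 5 13)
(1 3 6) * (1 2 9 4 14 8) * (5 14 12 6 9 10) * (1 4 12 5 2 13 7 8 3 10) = (1 10 2)(3 9 12 6 13 7 8 4 5 14) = [0, 10, 1, 9, 5, 14, 13, 8, 4, 12, 2, 11, 6, 7, 3]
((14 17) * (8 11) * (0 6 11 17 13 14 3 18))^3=(0 8 18 11 3 6 17)(13 14)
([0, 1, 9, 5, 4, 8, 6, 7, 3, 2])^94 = (9)(3 5 8)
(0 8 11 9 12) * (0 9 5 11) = (0 8)(5 11)(9 12) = [8, 1, 2, 3, 4, 11, 6, 7, 0, 12, 10, 5, 9]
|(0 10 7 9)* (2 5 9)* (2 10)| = 4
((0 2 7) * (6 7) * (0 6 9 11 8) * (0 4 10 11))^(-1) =((0 2 9)(4 10 11 8)(6 7))^(-1) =(0 9 2)(4 8 11 10)(6 7)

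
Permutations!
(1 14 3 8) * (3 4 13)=(1 14 4 13 3 8)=[0, 14, 2, 8, 13, 5, 6, 7, 1, 9, 10, 11, 12, 3, 4]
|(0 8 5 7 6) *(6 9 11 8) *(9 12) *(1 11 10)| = |(0 6)(1 11 8 5 7 12 9 10)| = 8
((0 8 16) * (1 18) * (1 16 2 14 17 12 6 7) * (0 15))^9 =(0 18 6 14)(1 12 2 15)(7 17 8 16)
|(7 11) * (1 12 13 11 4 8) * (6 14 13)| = 9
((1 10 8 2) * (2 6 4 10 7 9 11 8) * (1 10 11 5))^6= (1 9)(4 8)(5 7)(6 11)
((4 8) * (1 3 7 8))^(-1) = (1 4 8 7 3)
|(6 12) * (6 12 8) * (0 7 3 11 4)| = |(12)(0 7 3 11 4)(6 8)| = 10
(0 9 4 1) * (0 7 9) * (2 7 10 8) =(1 10 8 2 7 9 4) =[0, 10, 7, 3, 1, 5, 6, 9, 2, 4, 8]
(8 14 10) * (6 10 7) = [0, 1, 2, 3, 4, 5, 10, 6, 14, 9, 8, 11, 12, 13, 7] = (6 10 8 14 7)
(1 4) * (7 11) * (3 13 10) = [0, 4, 2, 13, 1, 5, 6, 11, 8, 9, 3, 7, 12, 10] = (1 4)(3 13 10)(7 11)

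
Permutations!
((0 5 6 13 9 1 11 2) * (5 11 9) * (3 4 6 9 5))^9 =((0 11 2)(1 5 9)(3 4 6 13))^9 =(3 4 6 13)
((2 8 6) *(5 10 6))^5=((2 8 5 10 6))^5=(10)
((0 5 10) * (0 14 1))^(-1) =(0 1 14 10 5)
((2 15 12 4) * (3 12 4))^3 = (15)(3 12)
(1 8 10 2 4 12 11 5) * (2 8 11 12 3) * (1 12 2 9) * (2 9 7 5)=(1 11 2 4 3 7 5 12 9)(8 10)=[0, 11, 4, 7, 3, 12, 6, 5, 10, 1, 8, 2, 9]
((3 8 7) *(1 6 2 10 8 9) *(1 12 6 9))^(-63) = (12)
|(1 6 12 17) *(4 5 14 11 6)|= 8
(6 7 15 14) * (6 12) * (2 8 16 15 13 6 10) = (2 8 16 15 14 12 10)(6 7 13) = [0, 1, 8, 3, 4, 5, 7, 13, 16, 9, 2, 11, 10, 6, 12, 14, 15]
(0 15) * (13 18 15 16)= (0 16 13 18 15)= [16, 1, 2, 3, 4, 5, 6, 7, 8, 9, 10, 11, 12, 18, 14, 0, 13, 17, 15]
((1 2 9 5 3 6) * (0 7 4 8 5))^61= ((0 7 4 8 5 3 6 1 2 9))^61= (0 7 4 8 5 3 6 1 2 9)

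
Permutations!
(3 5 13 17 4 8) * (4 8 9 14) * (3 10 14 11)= (3 5 13 17 8 10 14 4 9 11)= [0, 1, 2, 5, 9, 13, 6, 7, 10, 11, 14, 3, 12, 17, 4, 15, 16, 8]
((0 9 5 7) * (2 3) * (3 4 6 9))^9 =(0 3 2 4 6 9 5 7)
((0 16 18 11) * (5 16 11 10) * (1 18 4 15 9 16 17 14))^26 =(1 10 17)(4 9)(5 14 18)(15 16)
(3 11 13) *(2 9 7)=[0, 1, 9, 11, 4, 5, 6, 2, 8, 7, 10, 13, 12, 3]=(2 9 7)(3 11 13)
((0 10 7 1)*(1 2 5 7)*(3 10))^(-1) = (0 1 10 3)(2 7 5) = ((0 3 10 1)(2 5 7))^(-1)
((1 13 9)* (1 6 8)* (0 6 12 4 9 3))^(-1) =(0 3 13 1 8 6)(4 12 9)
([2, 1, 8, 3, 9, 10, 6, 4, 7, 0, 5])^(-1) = [9, 1, 0, 3, 7, 10, 6, 8, 2, 4, 5]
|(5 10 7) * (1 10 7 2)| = 6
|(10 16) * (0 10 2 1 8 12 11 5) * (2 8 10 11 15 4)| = |(0 11 5)(1 10 16 8 12 15 4 2)| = 24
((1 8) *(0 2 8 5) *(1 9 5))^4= (0 5 9 8 2)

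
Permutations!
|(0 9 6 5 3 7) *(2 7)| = 7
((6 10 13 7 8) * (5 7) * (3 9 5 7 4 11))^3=((3 9 5 4 11)(6 10 13 7 8))^3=(3 4 9 11 5)(6 7 10 8 13)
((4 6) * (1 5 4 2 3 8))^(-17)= ((1 5 4 6 2 3 8))^(-17)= (1 2 5 3 4 8 6)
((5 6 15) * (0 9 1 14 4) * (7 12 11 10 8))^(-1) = ((0 9 1 14 4)(5 6 15)(7 12 11 10 8))^(-1) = (0 4 14 1 9)(5 15 6)(7 8 10 11 12)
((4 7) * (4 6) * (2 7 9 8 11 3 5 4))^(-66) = (11)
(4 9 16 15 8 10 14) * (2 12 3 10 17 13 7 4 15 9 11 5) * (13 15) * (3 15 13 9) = (2 12 15 8 17 13 7 4 11 5)(3 10 14 9 16) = [0, 1, 12, 10, 11, 2, 6, 4, 17, 16, 14, 5, 15, 7, 9, 8, 3, 13]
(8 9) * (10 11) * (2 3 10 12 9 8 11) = [0, 1, 3, 10, 4, 5, 6, 7, 8, 11, 2, 12, 9] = (2 3 10)(9 11 12)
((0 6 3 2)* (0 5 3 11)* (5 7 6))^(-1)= (0 11 6 7 2 3 5)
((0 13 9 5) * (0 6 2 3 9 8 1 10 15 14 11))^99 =(0 1 14 13 10 11 8 15)(2 6 5 9 3)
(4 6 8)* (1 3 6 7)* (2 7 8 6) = [0, 3, 7, 2, 8, 5, 6, 1, 4] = (1 3 2 7)(4 8)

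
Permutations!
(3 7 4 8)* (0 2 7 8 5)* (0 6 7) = (0 2)(3 8)(4 5 6 7) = [2, 1, 0, 8, 5, 6, 7, 4, 3]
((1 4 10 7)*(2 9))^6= (1 10)(4 7)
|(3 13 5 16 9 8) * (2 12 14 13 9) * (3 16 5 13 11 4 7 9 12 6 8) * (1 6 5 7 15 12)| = |(1 6 8 16 2 5 7 9 3)(4 15 12 14 11)| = 45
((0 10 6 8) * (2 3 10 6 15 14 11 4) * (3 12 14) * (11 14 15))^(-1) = (0 8 6)(2 4 11 10 3 15 12) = ((0 6 8)(2 12 15 3 10 11 4))^(-1)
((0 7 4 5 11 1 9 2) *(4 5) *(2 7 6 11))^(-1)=(0 2 5 7 9 1 11 6)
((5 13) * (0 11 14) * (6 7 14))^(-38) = (0 6 14 11 7)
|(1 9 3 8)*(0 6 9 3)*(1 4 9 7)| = 8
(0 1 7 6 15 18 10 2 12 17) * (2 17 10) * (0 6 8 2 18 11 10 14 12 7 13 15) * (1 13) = (18)(0 13 15 11 10 17 6)(2 7 8)(12 14) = [13, 1, 7, 3, 4, 5, 0, 8, 2, 9, 17, 10, 14, 15, 12, 11, 16, 6, 18]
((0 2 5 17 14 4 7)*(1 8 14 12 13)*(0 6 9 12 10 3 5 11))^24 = (17)(1 9 4)(6 14 13)(7 8 12)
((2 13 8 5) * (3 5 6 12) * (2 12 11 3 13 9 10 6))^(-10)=(13)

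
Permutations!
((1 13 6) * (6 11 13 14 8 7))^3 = (1 7 14 6 8)(11 13)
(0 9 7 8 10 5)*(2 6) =(0 9 7 8 10 5)(2 6) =[9, 1, 6, 3, 4, 0, 2, 8, 10, 7, 5]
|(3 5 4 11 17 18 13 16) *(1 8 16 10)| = |(1 8 16 3 5 4 11 17 18 13 10)| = 11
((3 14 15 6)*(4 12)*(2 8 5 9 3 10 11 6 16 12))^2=(2 5 3 15 12)(4 8 9 14 16)(6 11 10)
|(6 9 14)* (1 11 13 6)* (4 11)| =|(1 4 11 13 6 9 14)| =7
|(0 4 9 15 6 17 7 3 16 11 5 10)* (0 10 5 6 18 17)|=|(0 4 9 15 18 17 7 3 16 11 6)|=11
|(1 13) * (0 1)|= |(0 1 13)|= 3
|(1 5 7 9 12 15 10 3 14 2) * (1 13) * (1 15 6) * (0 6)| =42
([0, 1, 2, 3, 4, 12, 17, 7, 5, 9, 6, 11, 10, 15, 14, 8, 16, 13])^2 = [0, 1, 2, 3, 4, 10, 13, 7, 12, 9, 17, 11, 6, 8, 14, 5, 16, 15]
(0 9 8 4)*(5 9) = (0 5 9 8 4) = [5, 1, 2, 3, 0, 9, 6, 7, 4, 8]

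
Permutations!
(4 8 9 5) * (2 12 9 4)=(2 12 9 5)(4 8)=[0, 1, 12, 3, 8, 2, 6, 7, 4, 5, 10, 11, 9]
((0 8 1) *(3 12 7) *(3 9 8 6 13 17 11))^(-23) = ((0 6 13 17 11 3 12 7 9 8 1))^(-23) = (0 1 8 9 7 12 3 11 17 13 6)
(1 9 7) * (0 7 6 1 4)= (0 7 4)(1 9 6)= [7, 9, 2, 3, 0, 5, 1, 4, 8, 6]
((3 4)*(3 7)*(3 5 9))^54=((3 4 7 5 9))^54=(3 9 5 7 4)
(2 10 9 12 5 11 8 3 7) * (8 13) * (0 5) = (0 5 11 13 8 3 7 2 10 9 12) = [5, 1, 10, 7, 4, 11, 6, 2, 3, 12, 9, 13, 0, 8]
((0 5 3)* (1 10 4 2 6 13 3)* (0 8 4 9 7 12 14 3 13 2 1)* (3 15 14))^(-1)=(0 5)(1 4 8 3 12 7 9 10)(2 6)(14 15)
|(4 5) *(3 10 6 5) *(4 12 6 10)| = 6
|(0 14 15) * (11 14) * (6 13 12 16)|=4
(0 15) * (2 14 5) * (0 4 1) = (0 15 4 1)(2 14 5) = [15, 0, 14, 3, 1, 2, 6, 7, 8, 9, 10, 11, 12, 13, 5, 4]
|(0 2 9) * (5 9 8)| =5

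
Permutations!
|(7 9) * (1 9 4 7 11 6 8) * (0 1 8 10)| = 6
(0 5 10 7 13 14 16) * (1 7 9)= (0 5 10 9 1 7 13 14 16)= [5, 7, 2, 3, 4, 10, 6, 13, 8, 1, 9, 11, 12, 14, 16, 15, 0]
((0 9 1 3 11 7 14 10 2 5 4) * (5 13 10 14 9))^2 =((14)(0 5 4)(1 3 11 7 9)(2 13 10))^2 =(14)(0 4 5)(1 11 9 3 7)(2 10 13)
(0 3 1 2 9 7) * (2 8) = (0 3 1 8 2 9 7) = [3, 8, 9, 1, 4, 5, 6, 0, 2, 7]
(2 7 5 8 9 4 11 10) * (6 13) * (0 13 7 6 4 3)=[13, 1, 6, 0, 11, 8, 7, 5, 9, 3, 2, 10, 12, 4]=(0 13 4 11 10 2 6 7 5 8 9 3)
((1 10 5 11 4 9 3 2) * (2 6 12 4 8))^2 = (1 5 8)(2 10 11)(3 12 9 6 4)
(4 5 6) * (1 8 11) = (1 8 11)(4 5 6) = [0, 8, 2, 3, 5, 6, 4, 7, 11, 9, 10, 1]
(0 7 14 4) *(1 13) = (0 7 14 4)(1 13) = [7, 13, 2, 3, 0, 5, 6, 14, 8, 9, 10, 11, 12, 1, 4]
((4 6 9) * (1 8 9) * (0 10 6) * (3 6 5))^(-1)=(0 4 9 8 1 6 3 5 10)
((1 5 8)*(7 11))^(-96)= ((1 5 8)(7 11))^(-96)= (11)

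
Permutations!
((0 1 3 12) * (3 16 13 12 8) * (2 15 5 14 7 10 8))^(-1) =((0 1 16 13 12)(2 15 5 14 7 10 8 3))^(-1) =(0 12 13 16 1)(2 3 8 10 7 14 5 15)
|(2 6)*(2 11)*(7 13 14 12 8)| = 15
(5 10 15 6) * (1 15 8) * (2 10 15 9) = (1 9 2 10 8)(5 15 6) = [0, 9, 10, 3, 4, 15, 5, 7, 1, 2, 8, 11, 12, 13, 14, 6]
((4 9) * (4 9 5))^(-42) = (9)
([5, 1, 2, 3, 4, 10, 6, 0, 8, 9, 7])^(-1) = (0 7 10 5)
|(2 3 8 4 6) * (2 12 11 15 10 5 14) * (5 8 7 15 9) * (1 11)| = |(1 11 9 5 14 2 3 7 15 10 8 4 6 12)| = 14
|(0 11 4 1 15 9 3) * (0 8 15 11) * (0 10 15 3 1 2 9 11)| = 8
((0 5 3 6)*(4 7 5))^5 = (0 6 3 5 7 4) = ((0 4 7 5 3 6))^5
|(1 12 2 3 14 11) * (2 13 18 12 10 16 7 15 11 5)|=|(1 10 16 7 15 11)(2 3 14 5)(12 13 18)|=12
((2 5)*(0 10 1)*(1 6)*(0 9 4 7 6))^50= (10)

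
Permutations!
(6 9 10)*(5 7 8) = (5 7 8)(6 9 10) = [0, 1, 2, 3, 4, 7, 9, 8, 5, 10, 6]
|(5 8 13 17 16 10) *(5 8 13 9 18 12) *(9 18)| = |(5 13 17 16 10 8 18 12)| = 8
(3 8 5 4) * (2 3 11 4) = (2 3 8 5)(4 11) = [0, 1, 3, 8, 11, 2, 6, 7, 5, 9, 10, 4]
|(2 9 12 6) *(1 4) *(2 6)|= |(1 4)(2 9 12)|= 6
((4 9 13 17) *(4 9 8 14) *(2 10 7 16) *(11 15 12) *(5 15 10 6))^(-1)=(2 16 7 10 11 12 15 5 6)(4 14 8)(9 17 13)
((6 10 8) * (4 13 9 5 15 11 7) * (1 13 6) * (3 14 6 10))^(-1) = ((1 13 9 5 15 11 7 4 10 8)(3 14 6))^(-1) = (1 8 10 4 7 11 15 5 9 13)(3 6 14)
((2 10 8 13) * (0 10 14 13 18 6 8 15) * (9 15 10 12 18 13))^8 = ((0 12 18 6 8 13 2 14 9 15))^8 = (0 9 2 8 18)(6 12 15 14 13)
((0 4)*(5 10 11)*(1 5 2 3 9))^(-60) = ((0 4)(1 5 10 11 2 3 9))^(-60) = (1 11 9 10 3 5 2)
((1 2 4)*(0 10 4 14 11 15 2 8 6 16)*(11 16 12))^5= ((0 10 4 1 8 6 12 11 15 2 14 16))^5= (0 6 14 1 15 10 12 16 8 2 4 11)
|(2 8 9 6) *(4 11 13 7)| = 4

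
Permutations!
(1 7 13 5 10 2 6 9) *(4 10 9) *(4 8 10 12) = (1 7 13 5 9)(2 6 8 10)(4 12) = [0, 7, 6, 3, 12, 9, 8, 13, 10, 1, 2, 11, 4, 5]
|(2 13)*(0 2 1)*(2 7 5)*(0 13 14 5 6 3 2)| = |(0 7 6 3 2 14 5)(1 13)| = 14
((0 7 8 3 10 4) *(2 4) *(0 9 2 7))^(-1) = (2 9 4)(3 8 7 10)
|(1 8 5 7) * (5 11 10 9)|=|(1 8 11 10 9 5 7)|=7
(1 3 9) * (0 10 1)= [10, 3, 2, 9, 4, 5, 6, 7, 8, 0, 1]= (0 10 1 3 9)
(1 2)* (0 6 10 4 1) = (0 6 10 4 1 2) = [6, 2, 0, 3, 1, 5, 10, 7, 8, 9, 4]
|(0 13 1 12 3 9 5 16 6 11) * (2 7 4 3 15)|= 14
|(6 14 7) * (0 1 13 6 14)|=4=|(0 1 13 6)(7 14)|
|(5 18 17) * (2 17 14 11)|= |(2 17 5 18 14 11)|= 6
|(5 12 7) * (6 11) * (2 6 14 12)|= |(2 6 11 14 12 7 5)|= 7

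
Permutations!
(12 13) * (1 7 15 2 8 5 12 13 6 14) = (1 7 15 2 8 5 12 6 14) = [0, 7, 8, 3, 4, 12, 14, 15, 5, 9, 10, 11, 6, 13, 1, 2]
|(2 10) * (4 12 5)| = |(2 10)(4 12 5)| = 6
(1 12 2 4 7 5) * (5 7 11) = (1 12 2 4 11 5) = [0, 12, 4, 3, 11, 1, 6, 7, 8, 9, 10, 5, 2]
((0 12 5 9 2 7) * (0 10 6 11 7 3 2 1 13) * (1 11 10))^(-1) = ((0 12 5 9 11 7 1 13)(2 3)(6 10))^(-1) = (0 13 1 7 11 9 5 12)(2 3)(6 10)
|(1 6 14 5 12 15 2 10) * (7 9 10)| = 10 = |(1 6 14 5 12 15 2 7 9 10)|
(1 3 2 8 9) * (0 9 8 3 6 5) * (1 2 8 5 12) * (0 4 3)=(0 9 2)(1 6 12)(3 8 5 4)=[9, 6, 0, 8, 3, 4, 12, 7, 5, 2, 10, 11, 1]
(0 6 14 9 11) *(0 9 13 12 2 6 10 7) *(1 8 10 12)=[12, 8, 6, 3, 4, 5, 14, 0, 10, 11, 7, 9, 2, 1, 13]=(0 12 2 6 14 13 1 8 10 7)(9 11)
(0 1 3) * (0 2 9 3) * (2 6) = (0 1)(2 9 3 6) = [1, 0, 9, 6, 4, 5, 2, 7, 8, 3]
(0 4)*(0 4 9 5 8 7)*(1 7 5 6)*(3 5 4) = [9, 7, 2, 5, 3, 8, 1, 0, 4, 6] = (0 9 6 1 7)(3 5 8 4)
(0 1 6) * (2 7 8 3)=(0 1 6)(2 7 8 3)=[1, 6, 7, 2, 4, 5, 0, 8, 3]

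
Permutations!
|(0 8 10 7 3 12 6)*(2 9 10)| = 9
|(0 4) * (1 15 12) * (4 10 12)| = 6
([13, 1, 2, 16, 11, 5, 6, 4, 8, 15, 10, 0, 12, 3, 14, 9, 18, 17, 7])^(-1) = [11, 1, 2, 13, 7, 5, 6, 18, 8, 15, 10, 4, 12, 0, 14, 9, 3, 17, 16]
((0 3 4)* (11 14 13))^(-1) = (0 4 3)(11 13 14)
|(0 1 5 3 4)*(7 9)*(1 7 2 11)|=9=|(0 7 9 2 11 1 5 3 4)|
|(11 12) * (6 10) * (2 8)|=2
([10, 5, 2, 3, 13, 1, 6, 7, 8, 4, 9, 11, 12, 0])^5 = (13)(1 5)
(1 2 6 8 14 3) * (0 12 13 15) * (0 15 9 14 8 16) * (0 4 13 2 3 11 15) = (0 12 2 6 16 4 13 9 14 11 15)(1 3) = [12, 3, 6, 1, 13, 5, 16, 7, 8, 14, 10, 15, 2, 9, 11, 0, 4]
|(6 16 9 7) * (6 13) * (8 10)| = |(6 16 9 7 13)(8 10)| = 10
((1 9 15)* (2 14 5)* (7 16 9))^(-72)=(1 9 7 15 16)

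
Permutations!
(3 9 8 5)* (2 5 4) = (2 5 3 9 8 4) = [0, 1, 5, 9, 2, 3, 6, 7, 4, 8]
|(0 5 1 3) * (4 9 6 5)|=7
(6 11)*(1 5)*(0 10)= [10, 5, 2, 3, 4, 1, 11, 7, 8, 9, 0, 6]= (0 10)(1 5)(6 11)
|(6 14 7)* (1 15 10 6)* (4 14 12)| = |(1 15 10 6 12 4 14 7)| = 8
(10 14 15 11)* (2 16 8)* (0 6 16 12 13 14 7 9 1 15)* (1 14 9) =(0 6 16 8 2 12 13 9 14)(1 15 11 10 7) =[6, 15, 12, 3, 4, 5, 16, 1, 2, 14, 7, 10, 13, 9, 0, 11, 8]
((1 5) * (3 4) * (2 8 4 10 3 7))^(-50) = (10)(2 4)(7 8)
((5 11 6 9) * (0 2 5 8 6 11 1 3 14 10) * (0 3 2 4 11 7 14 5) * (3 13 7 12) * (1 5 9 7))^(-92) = ((0 4 11 12 3 9 8 6 7 14 10 13 1 2))^(-92) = (0 8 1 3 10 11 7)(2 9 13 12 14 4 6)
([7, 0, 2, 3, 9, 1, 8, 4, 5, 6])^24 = (9)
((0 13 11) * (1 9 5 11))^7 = (0 13 1 9 5 11)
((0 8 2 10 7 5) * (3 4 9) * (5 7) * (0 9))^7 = ((0 8 2 10 5 9 3 4))^7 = (0 4 3 9 5 10 2 8)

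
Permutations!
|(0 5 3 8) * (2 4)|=|(0 5 3 8)(2 4)|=4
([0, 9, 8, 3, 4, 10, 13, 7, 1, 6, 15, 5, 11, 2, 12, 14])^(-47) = (1 9 6 13 2 8)(5 10 15 14 12 11)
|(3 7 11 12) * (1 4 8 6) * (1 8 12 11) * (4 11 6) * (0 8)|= |(0 8 4 12 3 7 1 11 6)|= 9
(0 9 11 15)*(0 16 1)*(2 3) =(0 9 11 15 16 1)(2 3) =[9, 0, 3, 2, 4, 5, 6, 7, 8, 11, 10, 15, 12, 13, 14, 16, 1]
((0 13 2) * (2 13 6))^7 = ((13)(0 6 2))^7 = (13)(0 6 2)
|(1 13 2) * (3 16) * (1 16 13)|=|(2 16 3 13)|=4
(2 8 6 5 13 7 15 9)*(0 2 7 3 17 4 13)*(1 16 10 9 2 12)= [12, 16, 8, 17, 13, 0, 5, 15, 6, 7, 9, 11, 1, 3, 14, 2, 10, 4]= (0 12 1 16 10 9 7 15 2 8 6 5)(3 17 4 13)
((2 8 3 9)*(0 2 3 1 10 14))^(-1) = ((0 2 8 1 10 14)(3 9))^(-1) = (0 14 10 1 8 2)(3 9)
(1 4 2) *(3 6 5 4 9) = (1 9 3 6 5 4 2) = [0, 9, 1, 6, 2, 4, 5, 7, 8, 3]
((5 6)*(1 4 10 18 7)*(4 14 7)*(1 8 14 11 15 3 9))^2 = ((1 11 15 3 9)(4 10 18)(5 6)(7 8 14))^2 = (1 15 9 11 3)(4 18 10)(7 14 8)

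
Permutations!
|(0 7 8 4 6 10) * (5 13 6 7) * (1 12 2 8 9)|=35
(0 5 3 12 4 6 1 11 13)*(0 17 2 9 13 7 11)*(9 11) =(0 5 3 12 4 6 1)(2 11 7 9 13 17) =[5, 0, 11, 12, 6, 3, 1, 9, 8, 13, 10, 7, 4, 17, 14, 15, 16, 2]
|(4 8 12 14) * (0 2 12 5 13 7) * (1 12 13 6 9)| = |(0 2 13 7)(1 12 14 4 8 5 6 9)| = 8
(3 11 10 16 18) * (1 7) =(1 7)(3 11 10 16 18) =[0, 7, 2, 11, 4, 5, 6, 1, 8, 9, 16, 10, 12, 13, 14, 15, 18, 17, 3]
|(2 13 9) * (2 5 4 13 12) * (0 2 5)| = 7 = |(0 2 12 5 4 13 9)|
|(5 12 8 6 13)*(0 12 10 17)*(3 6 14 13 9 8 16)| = |(0 12 16 3 6 9 8 14 13 5 10 17)| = 12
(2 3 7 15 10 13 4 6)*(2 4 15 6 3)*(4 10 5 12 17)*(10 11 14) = (3 7 6 11 14 10 13 15 5 12 17 4) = [0, 1, 2, 7, 3, 12, 11, 6, 8, 9, 13, 14, 17, 15, 10, 5, 16, 4]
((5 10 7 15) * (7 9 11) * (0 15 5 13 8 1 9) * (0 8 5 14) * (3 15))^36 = ((0 3 15 13 5 10 8 1 9 11 7 14))^36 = (15)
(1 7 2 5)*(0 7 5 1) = (0 7 2 1 5) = [7, 5, 1, 3, 4, 0, 6, 2]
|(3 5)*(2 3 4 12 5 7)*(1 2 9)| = 15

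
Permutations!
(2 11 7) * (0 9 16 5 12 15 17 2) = (0 9 16 5 12 15 17 2 11 7) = [9, 1, 11, 3, 4, 12, 6, 0, 8, 16, 10, 7, 15, 13, 14, 17, 5, 2]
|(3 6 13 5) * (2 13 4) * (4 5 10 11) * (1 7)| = |(1 7)(2 13 10 11 4)(3 6 5)| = 30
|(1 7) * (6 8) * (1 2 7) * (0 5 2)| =4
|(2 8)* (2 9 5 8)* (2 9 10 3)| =|(2 9 5 8 10 3)| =6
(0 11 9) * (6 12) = (0 11 9)(6 12) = [11, 1, 2, 3, 4, 5, 12, 7, 8, 0, 10, 9, 6]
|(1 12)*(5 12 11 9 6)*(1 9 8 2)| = 4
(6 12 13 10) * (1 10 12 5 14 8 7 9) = (1 10 6 5 14 8 7 9)(12 13) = [0, 10, 2, 3, 4, 14, 5, 9, 7, 1, 6, 11, 13, 12, 8]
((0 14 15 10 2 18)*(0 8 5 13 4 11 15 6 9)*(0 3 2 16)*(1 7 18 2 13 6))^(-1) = (0 16 10 15 11 4 13 3 9 6 5 8 18 7 1 14) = ((0 14 1 7 18 8 5 6 9 3 13 4 11 15 10 16))^(-1)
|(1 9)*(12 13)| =2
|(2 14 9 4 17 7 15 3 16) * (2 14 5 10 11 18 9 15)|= |(2 5 10 11 18 9 4 17 7)(3 16 14 15)|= 36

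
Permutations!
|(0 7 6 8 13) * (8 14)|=6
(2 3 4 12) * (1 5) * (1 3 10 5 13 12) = (1 13 12 2 10 5 3 4) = [0, 13, 10, 4, 1, 3, 6, 7, 8, 9, 5, 11, 2, 12]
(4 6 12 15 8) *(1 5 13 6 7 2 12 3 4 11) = [0, 5, 12, 4, 7, 13, 3, 2, 11, 9, 10, 1, 15, 6, 14, 8] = (1 5 13 6 3 4 7 2 12 15 8 11)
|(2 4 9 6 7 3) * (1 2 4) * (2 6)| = 7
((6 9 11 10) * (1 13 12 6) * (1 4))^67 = ((1 13 12 6 9 11 10 4))^67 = (1 6 10 13 9 4 12 11)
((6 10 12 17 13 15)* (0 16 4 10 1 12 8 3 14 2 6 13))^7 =((0 16 4 10 8 3 14 2 6 1 12 17)(13 15))^7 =(0 2 4 1 8 17 14 16 6 10 12 3)(13 15)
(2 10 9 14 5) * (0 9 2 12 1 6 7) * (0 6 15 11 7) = (0 9 14 5 12 1 15 11 7 6)(2 10) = [9, 15, 10, 3, 4, 12, 0, 6, 8, 14, 2, 7, 1, 13, 5, 11]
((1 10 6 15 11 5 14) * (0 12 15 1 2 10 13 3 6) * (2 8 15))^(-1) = (0 10 2 12)(1 6 3 13)(5 11 15 8 14)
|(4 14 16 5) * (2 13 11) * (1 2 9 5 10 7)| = 11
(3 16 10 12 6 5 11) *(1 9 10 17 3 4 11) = (1 9 10 12 6 5)(3 16 17)(4 11) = [0, 9, 2, 16, 11, 1, 5, 7, 8, 10, 12, 4, 6, 13, 14, 15, 17, 3]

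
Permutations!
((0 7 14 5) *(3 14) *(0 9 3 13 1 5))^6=(0 3 5 13)(1 7 14 9)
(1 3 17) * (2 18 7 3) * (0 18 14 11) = [18, 2, 14, 17, 4, 5, 6, 3, 8, 9, 10, 0, 12, 13, 11, 15, 16, 1, 7] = (0 18 7 3 17 1 2 14 11)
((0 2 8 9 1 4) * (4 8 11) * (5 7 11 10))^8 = (0 2 10 5 7 11 4)(1 9 8)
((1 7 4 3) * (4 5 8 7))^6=((1 4 3)(5 8 7))^6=(8)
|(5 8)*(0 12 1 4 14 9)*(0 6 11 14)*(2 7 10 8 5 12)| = 8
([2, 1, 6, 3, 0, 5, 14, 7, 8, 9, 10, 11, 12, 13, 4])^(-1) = [4, 1, 0, 3, 14, 5, 2, 7, 8, 9, 10, 11, 12, 13, 6]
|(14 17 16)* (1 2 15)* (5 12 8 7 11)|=15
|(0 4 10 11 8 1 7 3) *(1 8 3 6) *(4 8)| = 6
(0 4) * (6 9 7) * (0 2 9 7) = (0 4 2 9)(6 7) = [4, 1, 9, 3, 2, 5, 7, 6, 8, 0]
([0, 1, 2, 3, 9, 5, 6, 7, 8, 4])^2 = [0, 1, 2, 3, 4, 5, 6, 7, 8, 9]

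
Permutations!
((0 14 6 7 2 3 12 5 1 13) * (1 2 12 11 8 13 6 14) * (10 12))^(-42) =((14)(0 1 6 7 10 12 5 2 3 11 8 13))^(-42) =(14)(0 5)(1 2)(3 6)(7 11)(8 10)(12 13)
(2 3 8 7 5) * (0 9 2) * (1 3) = (0 9 2 1 3 8 7 5) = [9, 3, 1, 8, 4, 0, 6, 5, 7, 2]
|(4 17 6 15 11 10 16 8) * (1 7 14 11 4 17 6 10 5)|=|(1 7 14 11 5)(4 6 15)(8 17 10 16)|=60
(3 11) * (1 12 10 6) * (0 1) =[1, 12, 2, 11, 4, 5, 0, 7, 8, 9, 6, 3, 10] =(0 1 12 10 6)(3 11)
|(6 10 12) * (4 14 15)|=|(4 14 15)(6 10 12)|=3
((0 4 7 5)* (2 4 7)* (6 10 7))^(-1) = ((0 6 10 7 5)(2 4))^(-1) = (0 5 7 10 6)(2 4)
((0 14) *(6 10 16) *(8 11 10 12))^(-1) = (0 14)(6 16 10 11 8 12)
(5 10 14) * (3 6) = [0, 1, 2, 6, 4, 10, 3, 7, 8, 9, 14, 11, 12, 13, 5] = (3 6)(5 10 14)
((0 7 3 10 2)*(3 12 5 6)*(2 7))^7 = (0 2)(3 10 7 12 5 6)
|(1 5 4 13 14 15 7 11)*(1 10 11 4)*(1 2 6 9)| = 10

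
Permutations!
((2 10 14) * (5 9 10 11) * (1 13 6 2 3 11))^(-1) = ((1 13 6 2)(3 11 5 9 10 14))^(-1) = (1 2 6 13)(3 14 10 9 5 11)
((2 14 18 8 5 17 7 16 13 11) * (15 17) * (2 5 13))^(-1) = ((2 14 18 8 13 11 5 15 17 7 16))^(-1) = (2 16 7 17 15 5 11 13 8 18 14)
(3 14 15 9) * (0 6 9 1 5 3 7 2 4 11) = (0 6 9 7 2 4 11)(1 5 3 14 15) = [6, 5, 4, 14, 11, 3, 9, 2, 8, 7, 10, 0, 12, 13, 15, 1]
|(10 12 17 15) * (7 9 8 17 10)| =10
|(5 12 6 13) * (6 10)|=|(5 12 10 6 13)|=5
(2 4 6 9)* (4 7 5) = (2 7 5 4 6 9) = [0, 1, 7, 3, 6, 4, 9, 5, 8, 2]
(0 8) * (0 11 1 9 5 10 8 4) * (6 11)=(0 4)(1 9 5 10 8 6 11)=[4, 9, 2, 3, 0, 10, 11, 7, 6, 5, 8, 1]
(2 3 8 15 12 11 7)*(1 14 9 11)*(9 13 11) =(1 14 13 11 7 2 3 8 15 12) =[0, 14, 3, 8, 4, 5, 6, 2, 15, 9, 10, 7, 1, 11, 13, 12]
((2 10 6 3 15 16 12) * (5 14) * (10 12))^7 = (2 12)(3 16 6 15 10)(5 14) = ((2 12)(3 15 16 10 6)(5 14))^7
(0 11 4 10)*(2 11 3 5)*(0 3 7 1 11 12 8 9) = (0 7 1 11 4 10 3 5 2 12 8 9) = [7, 11, 12, 5, 10, 2, 6, 1, 9, 0, 3, 4, 8]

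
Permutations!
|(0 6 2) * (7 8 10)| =3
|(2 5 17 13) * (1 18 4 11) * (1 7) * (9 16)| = 20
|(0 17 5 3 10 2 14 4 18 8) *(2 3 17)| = 6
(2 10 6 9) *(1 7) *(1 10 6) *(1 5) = (1 7 10 5)(2 6 9) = [0, 7, 6, 3, 4, 1, 9, 10, 8, 2, 5]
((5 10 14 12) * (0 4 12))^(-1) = (0 14 10 5 12 4)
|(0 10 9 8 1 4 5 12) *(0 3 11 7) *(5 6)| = |(0 10 9 8 1 4 6 5 12 3 11 7)| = 12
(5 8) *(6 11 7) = [0, 1, 2, 3, 4, 8, 11, 6, 5, 9, 10, 7] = (5 8)(6 11 7)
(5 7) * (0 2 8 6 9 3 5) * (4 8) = (0 2 4 8 6 9 3 5 7) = [2, 1, 4, 5, 8, 7, 9, 0, 6, 3]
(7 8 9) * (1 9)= [0, 9, 2, 3, 4, 5, 6, 8, 1, 7]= (1 9 7 8)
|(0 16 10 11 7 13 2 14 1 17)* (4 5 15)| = 30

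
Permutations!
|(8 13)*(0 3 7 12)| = |(0 3 7 12)(8 13)| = 4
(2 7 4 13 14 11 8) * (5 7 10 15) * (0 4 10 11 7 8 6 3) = (0 4 13 14 7 10 15 5 8 2 11 6 3) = [4, 1, 11, 0, 13, 8, 3, 10, 2, 9, 15, 6, 12, 14, 7, 5]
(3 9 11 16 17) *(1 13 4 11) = (1 13 4 11 16 17 3 9) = [0, 13, 2, 9, 11, 5, 6, 7, 8, 1, 10, 16, 12, 4, 14, 15, 17, 3]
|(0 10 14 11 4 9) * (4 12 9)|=6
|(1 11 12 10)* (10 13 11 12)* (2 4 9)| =|(1 12 13 11 10)(2 4 9)| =15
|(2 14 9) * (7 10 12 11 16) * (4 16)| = 6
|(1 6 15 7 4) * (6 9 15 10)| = |(1 9 15 7 4)(6 10)| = 10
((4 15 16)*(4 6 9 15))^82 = (6 15)(9 16)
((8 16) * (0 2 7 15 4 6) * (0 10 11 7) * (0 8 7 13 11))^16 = (0 6 15 16 2 10 4 7 8)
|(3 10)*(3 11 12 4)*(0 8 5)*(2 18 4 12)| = 6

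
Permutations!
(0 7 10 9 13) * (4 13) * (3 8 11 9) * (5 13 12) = [7, 1, 2, 8, 12, 13, 6, 10, 11, 4, 3, 9, 5, 0] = (0 7 10 3 8 11 9 4 12 5 13)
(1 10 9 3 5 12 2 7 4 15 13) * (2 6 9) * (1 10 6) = (1 6 9 3 5 12)(2 7 4 15 13 10) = [0, 6, 7, 5, 15, 12, 9, 4, 8, 3, 2, 11, 1, 10, 14, 13]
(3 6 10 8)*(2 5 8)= [0, 1, 5, 6, 4, 8, 10, 7, 3, 9, 2]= (2 5 8 3 6 10)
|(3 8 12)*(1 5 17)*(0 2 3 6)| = 6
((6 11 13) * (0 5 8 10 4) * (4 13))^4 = ((0 5 8 10 13 6 11 4))^4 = (0 13)(4 10)(5 6)(8 11)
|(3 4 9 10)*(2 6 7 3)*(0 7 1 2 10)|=15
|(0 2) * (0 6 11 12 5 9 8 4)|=|(0 2 6 11 12 5 9 8 4)|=9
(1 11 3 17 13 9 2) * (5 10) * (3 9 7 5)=(1 11 9 2)(3 17 13 7 5 10)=[0, 11, 1, 17, 4, 10, 6, 5, 8, 2, 3, 9, 12, 7, 14, 15, 16, 13]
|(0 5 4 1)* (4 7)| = 5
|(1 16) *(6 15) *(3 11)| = |(1 16)(3 11)(6 15)| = 2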